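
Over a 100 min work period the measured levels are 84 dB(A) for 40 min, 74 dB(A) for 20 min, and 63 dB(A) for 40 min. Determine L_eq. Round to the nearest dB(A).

L_eq = 10·log₁₀[(1/T)·Σ tᵢ·10^(Lᵢ/10)] with T = 100 min.
Σ tᵢ·10^(Lᵢ/10) = 40·10^(84/10) + 20·10^(74/10) + 40·10^(63/10) = 1.063e+10.
L_eq = 10·log₁₀(1.063e+10/100) = 80.27 dB(A).

80 dB(A)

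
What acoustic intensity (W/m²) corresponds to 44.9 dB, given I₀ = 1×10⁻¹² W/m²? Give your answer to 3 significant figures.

3.09e-08 W/m²

I = I₀·10^(L/10) = 10⁻¹² × 10^(44.9/10) = 10^(-7.510).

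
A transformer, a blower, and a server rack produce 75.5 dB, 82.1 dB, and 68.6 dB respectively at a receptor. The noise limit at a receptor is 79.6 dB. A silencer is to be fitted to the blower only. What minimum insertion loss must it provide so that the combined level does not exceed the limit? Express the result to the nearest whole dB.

Fixed contribution from the other sources: Σ 10^(L/10) = 10^(75.5/10) + 10^(68.6/10) = 4.273e+07 (76.31 dB).
To meet 79.6 dB overall, the treated blower may contribute at most 10^(79.6/10) − 4.273e+07 = 4.848e+07, i.e. 76.86 dB.
So the blower must be reduced from 82.1 to 76.86 dB: IL = 5.24 dB.

5 dB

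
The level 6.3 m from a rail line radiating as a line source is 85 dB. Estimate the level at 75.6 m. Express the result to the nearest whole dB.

74 dB

For a line source, L₂ = L₁ − 10·log₁₀(r₂/r₁).
L₂ = 85 − 10·log₁₀(75.6/6.3) = 85 − 10.792 = 74.21 dB.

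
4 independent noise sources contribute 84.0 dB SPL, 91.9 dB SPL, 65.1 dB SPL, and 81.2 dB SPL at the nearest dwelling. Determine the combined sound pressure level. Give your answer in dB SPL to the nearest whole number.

93 dB SPL

Incoherent sources combine by intensity addition: L_total = 10·log₁₀(Σ 10^(L_i/10)).
Σ 10^(L/10) = 10^(84.0/10) + 10^(91.9/10) + 10^(65.1/10) + 10^(81.2/10) = 1.935e+09.
L_total = 10·log₁₀(1.935e+09) = 92.87 dB SPL.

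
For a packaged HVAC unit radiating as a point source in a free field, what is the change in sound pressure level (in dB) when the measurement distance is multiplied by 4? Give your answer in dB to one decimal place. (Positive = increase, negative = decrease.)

Point-source spreading: ΔL = −20·log₁₀(r₂/r₁).
ΔL = −20·log₁₀(4) = -12.04 dB.

-12.0 dB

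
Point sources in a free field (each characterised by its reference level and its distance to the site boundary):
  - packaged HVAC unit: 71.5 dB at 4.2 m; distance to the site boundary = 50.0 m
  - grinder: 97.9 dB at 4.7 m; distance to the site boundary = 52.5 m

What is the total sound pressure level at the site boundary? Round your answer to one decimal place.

76.9 dB

Apply inverse-square spreading to bring every level to the receiver, then sum 10^(L/10).
packaged HVAC unit: 71.5 − 20·log₁₀(50.0/4.2) = 71.5 − 21.51 = 49.99 dB.
grinder: 97.9 − 20·log₁₀(52.5/4.7) = 97.9 − 20.96 = 76.94 dB.
Σ 10^(L/10) = 4.952e+07 → L_total = 10·log₁₀(4.952e+07) = 76.95 dB.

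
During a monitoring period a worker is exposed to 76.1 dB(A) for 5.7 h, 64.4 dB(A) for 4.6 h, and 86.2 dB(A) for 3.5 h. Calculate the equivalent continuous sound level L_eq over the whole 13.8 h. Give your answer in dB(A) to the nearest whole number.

L_eq = 10·log₁₀[(1/T)·Σ tᵢ·10^(Lᵢ/10)] with T = 13.8 h.
Σ tᵢ·10^(Lᵢ/10) = 5.7·10^(76.1/10) + 4.6·10^(64.4/10) + 3.5·10^(86.2/10) = 1.704e+09.
L_eq = 10·log₁₀(1.704e+09/13.8) = 80.92 dB(A).

81 dB(A)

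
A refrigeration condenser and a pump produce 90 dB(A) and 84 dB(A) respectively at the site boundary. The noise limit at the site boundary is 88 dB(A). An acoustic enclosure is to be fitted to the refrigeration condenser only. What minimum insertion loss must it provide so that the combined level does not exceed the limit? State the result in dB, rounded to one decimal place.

Fixed contribution from the other source: Σ 10^(L/10) = 10^(84/10) = 2.512e+08 (84.00 dB(A)).
The limit corresponds to 10^(88/10) = 6.310e+08; subtracting the fixed part leaves 3.798e+08 for the refrigeration condenser, i.e. 85.80 dB(A).
Required insertion loss = 90 − 85.80 = 4.20 dB.

4.2 dB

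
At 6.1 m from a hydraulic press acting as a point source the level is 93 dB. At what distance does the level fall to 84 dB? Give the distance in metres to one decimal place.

17.2 m

Point-source spreading drops the level by 20·log₁₀(r₂/r₁); inverting, r₂/r₁ = 10^(ΔL/20).
r₂ = 6.1·10^((93−84)/20) = 6.1·10^(9.0/20) = 17.19 m.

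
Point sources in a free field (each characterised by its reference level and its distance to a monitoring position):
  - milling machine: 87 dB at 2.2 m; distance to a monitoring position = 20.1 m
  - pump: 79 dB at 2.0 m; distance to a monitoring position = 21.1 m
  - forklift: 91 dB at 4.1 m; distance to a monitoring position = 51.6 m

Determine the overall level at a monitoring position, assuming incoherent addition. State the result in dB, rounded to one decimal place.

Propagate each source to the receiver with L = L_ref − 20·log₁₀(r/r_ref), then add intensities.
milling machine: 87 − 20·log₁₀(20.1/2.2) = 87 − 19.22 = 67.78 dB.
pump: 79 − 20·log₁₀(21.1/2.0) = 79 − 20.47 = 58.53 dB.
forklift: 91 − 20·log₁₀(51.6/4.1) = 91 − 22.00 = 69.00 dB.
Σ 10^(L/10) = 1.467e+07 → L_total = 10·log₁₀(1.467e+07) = 71.66 dB.

71.7 dB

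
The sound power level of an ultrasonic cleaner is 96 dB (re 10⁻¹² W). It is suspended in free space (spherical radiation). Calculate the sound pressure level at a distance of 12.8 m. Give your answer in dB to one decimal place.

Free-field spherical radiation: L_p = L_w − 10·log₁₀(4π·r²), r = 12.8 m.
4π·r² = 2059 m², 10·log₁₀ of that is 33.136 dB.
L_p = 96 − 33.136 = 62.86 dB.

62.9 dB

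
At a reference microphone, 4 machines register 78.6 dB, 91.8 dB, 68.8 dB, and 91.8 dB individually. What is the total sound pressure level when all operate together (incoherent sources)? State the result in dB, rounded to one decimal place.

94.9 dB

For uncorrelated sources the intensities add, so convert each level to linear form, sum, and take 10·log₁₀ of the total.
Σ 10^(L/10) = 10^(78.6/10) + 10^(91.8/10) + 10^(68.8/10) + 10^(91.8/10) = 3.107e+09.
L_total = 10·log₁₀(3.107e+09) = 94.92 dB.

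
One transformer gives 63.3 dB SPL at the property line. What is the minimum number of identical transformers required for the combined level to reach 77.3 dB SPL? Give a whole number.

Need L₁ + 10·log₁₀ N ≥ 77.3, i.e. log₁₀ N ≥ 1.40.
N ≥ 10^(14.0/10) = 25.119, so N = 26.

26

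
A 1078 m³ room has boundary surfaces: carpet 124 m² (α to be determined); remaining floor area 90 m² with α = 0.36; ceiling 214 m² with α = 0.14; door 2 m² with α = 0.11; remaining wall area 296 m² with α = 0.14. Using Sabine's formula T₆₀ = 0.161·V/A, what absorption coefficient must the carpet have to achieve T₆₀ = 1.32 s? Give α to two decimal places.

Required total absorption A = 0.161·1078/1.32 = 131.48 m².
Absorption from the other surfaces = 90·0.36 + 214·0.14 + 2·0.11 + 296·0.14 = 104.02 m², so the carpet must supply 27.46 m² over 124 m².
α = 27.46/124 = 0.221.

0.22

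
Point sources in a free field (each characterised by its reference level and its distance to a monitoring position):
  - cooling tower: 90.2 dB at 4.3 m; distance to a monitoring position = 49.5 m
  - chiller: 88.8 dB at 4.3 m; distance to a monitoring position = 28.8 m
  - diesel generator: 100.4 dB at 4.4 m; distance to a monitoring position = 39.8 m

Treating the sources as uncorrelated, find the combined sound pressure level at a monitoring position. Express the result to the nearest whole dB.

Propagate each source to the receiver with L = L_ref − 20·log₁₀(r/r_ref), then add intensities.
cooling tower: 90.2 − 20·log₁₀(49.5/4.3) = 90.2 − 21.22 = 68.98 dB.
chiller: 88.8 − 20·log₁₀(28.8/4.3) = 88.8 − 16.52 = 72.28 dB.
diesel generator: 100.4 − 20·log₁₀(39.8/4.4) = 100.4 − 19.13 = 81.27 dB.
Σ 10^(L/10) = 1.588e+08 → L_total = 10·log₁₀(1.588e+08) = 82.01 dB.

82 dB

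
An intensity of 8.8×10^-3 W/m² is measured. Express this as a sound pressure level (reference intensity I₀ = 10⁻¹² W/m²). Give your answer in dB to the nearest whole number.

Dividing by I₀ shifts the exponent by 12: I/I₀ = 8.8×10^9.
L = 10·(0.9445 + 9) = 99.44 dB.

99 dB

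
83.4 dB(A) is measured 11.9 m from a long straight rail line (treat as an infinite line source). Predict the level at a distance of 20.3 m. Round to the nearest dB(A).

81 dB(A)

Cylindrical spreading from a line source gives a 10·log₁₀(r₂/r₁) drop.
L₂ = 83.4 − 10·log₁₀(20.3/11.9) = 83.4 − 2.319 = 81.08 dB(A).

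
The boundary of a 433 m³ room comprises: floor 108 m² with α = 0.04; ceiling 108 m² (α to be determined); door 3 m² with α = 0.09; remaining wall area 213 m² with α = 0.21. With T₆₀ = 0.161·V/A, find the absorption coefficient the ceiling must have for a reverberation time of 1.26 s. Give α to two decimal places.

From T₆₀ = 0.161·V/A, the target T₆₀ = 1.26 s needs A = 0.161·433/1.26 = 55.33 m².
Absorption from the other surfaces = 108·0.04 + 3·0.09 + 213·0.21 = 49.32 m², so the ceiling must supply 6.01 m² over 108 m².
α = 6.01/108 = 0.056.

0.06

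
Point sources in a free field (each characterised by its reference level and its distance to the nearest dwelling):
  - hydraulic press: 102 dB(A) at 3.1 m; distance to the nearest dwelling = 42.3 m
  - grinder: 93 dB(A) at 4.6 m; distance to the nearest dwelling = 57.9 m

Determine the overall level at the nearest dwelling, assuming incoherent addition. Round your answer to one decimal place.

Propagate each source to the receiver with L = L_ref − 20·log₁₀(r/r_ref), then add intensities.
hydraulic press: 102 − 20·log₁₀(42.3/3.1) = 102 − 22.70 = 79.30 dB(A).
grinder: 93 − 20·log₁₀(57.9/4.6) = 93 − 22.00 = 71.00 dB(A).
Σ 10^(L/10) = 9.772e+07 → L_total = 10·log₁₀(9.772e+07) = 79.90 dB(A).

79.9 dB(A)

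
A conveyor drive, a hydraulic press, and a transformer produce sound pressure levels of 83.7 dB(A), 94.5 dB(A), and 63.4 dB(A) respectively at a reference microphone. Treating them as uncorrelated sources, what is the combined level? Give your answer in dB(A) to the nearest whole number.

95 dB(A)

For uncorrelated sources the intensities add, so convert each level to linear form, sum, and take 10·log₁₀ of the total.
Σ 10^(L/10) = 10^(83.7/10) + 10^(94.5/10) + 10^(63.4/10) = 3.055e+09.
L_total = 10·log₁₀(3.055e+09) = 94.85 dB(A).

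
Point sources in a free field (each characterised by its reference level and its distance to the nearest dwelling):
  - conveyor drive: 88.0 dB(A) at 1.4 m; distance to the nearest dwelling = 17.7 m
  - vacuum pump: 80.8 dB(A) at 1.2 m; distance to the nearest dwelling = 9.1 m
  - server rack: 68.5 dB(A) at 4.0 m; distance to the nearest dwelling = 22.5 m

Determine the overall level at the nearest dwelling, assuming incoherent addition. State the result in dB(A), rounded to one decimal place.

Apply inverse-square spreading to bring every level to the receiver, then sum 10^(L/10).
conveyor drive: 88.0 − 20·log₁₀(17.7/1.4) = 88.0 − 22.04 = 65.96 dB(A).
vacuum pump: 80.8 − 20·log₁₀(9.1/1.2) = 80.8 − 17.60 = 63.20 dB(A).
server rack: 68.5 − 20·log₁₀(22.5/4.0) = 68.5 − 15.00 = 53.50 dB(A).
Σ 10^(L/10) = 6.262e+06 → L_total = 10·log₁₀(6.262e+06) = 67.97 dB(A).

68.0 dB(A)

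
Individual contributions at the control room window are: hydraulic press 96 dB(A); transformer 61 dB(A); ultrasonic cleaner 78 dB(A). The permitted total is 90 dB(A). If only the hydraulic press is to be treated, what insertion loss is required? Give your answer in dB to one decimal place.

6.3 dB

Everything except the hydraulic press sums to 10^(61/10) + 10^(78/10) = 6.435e+07 in linear terms, 78.09 dB(A).
To meet 90 dB(A) overall, the treated hydraulic press may contribute at most 10^(90/10) − 6.435e+07 = 9.356e+08, i.e. 89.71 dB(A).
Required insertion loss = 96 − 89.71 = 6.29 dB.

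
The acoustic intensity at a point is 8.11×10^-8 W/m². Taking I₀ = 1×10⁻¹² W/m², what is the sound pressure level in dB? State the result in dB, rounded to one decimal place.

49.1 dB

L = 10·log₁₀(I/I₀) = 10·log₁₀(8.11×10^-8/10⁻¹²) = 10·log₁₀(8.11×10^4).
L = 10·(0.9090 + 4) = 49.09 dB.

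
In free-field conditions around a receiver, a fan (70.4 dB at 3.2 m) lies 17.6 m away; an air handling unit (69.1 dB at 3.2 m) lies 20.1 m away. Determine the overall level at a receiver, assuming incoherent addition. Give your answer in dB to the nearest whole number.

58 dB

Apply inverse-square spreading to bring every level to the receiver, then sum 10^(L/10).
fan: 70.4 − 20·log₁₀(17.6/3.2) = 70.4 − 14.81 = 55.59 dB.
air handling unit: 69.1 − 20·log₁₀(20.1/3.2) = 69.1 − 15.96 = 53.14 dB.
Σ 10^(L/10) = 5.685e+05 → L_total = 10·log₁₀(5.685e+05) = 57.55 dB.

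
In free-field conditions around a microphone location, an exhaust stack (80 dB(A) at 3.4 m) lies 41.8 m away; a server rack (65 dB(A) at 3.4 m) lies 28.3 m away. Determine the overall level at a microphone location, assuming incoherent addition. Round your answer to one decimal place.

First find each source's level at the receiver (point-source: −20·log₁₀(r/r_ref)), then combine on an intensity basis.
exhaust stack: 80 − 20·log₁₀(41.8/3.4) = 80 − 21.79 = 58.21 dB(A).
server rack: 65 − 20·log₁₀(28.3/3.4) = 65 − 18.41 = 46.59 dB(A).
Σ 10^(L/10) = 7.073e+05 → L_total = 10·log₁₀(7.073e+05) = 58.50 dB(A).

58.5 dB(A)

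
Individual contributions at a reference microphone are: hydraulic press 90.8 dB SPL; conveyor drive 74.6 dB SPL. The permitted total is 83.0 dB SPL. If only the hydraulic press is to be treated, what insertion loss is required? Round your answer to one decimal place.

8.5 dB

Fixed contribution from the other source: Σ 10^(L/10) = 10^(74.6/10) = 2.884e+07 (74.60 dB SPL).
To meet 83.0 dB SPL overall, the treated hydraulic press may contribute at most 10^(83.0/10) − 2.884e+07 = 1.707e+08, i.e. 82.32 dB SPL.
Required insertion loss = 90.8 − 82.32 = 8.48 dB.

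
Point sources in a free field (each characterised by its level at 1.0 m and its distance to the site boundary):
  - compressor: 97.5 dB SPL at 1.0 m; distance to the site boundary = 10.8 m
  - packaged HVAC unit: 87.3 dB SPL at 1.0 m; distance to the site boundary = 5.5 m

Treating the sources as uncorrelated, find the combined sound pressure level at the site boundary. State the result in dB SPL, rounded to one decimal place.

78.2 dB SPL

First find each source's level at the receiver (point-source: −20·log₁₀(r/r_ref)), then combine on an intensity basis.
compressor: 97.5 − 20·log₁₀(10.8/1.0) = 97.5 − 20.67 = 76.83 dB SPL.
packaged HVAC unit: 87.3 − 20·log₁₀(5.5/1.0) = 87.3 − 14.81 = 72.49 dB SPL.
Σ 10^(L/10) = 6.596e+07 → L_total = 10·log₁₀(6.596e+07) = 78.19 dB SPL.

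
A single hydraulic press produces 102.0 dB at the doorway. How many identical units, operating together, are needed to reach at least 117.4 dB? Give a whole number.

N identical sources give L₁ + 10·log₁₀ N, so require 10·log₁₀ N ≥ 117.4 − 102.0 = 15.4 dB.
N ≥ 10^(15.4/10) = 34.674, so N = 35.

35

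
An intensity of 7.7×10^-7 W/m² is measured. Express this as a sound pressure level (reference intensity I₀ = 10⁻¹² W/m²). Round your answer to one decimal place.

58.9 dB

I/I₀ = 7.7×10^-7/10⁻¹² = 7.7×10^5, and L = 10·log₁₀(I/I₀).
L = 10·(0.8865 + 5) = 58.86 dB.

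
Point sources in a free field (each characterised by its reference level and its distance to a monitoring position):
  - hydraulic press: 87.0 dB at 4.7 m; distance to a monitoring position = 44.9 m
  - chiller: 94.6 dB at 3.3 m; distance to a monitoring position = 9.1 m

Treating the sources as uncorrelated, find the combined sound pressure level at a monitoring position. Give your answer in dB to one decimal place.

85.9 dB

Apply inverse-square spreading to bring every level to the receiver, then sum 10^(L/10).
hydraulic press: 87.0 − 20·log₁₀(44.9/4.7) = 87.0 − 19.60 = 67.40 dB.
chiller: 94.6 − 20·log₁₀(9.1/3.3) = 94.6 − 8.81 = 85.79 dB.
Σ 10^(L/10) = 3.848e+08 → L_total = 10·log₁₀(3.848e+08) = 85.85 dB.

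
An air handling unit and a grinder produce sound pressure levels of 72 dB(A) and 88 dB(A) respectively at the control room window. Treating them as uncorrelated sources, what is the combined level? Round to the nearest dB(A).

For uncorrelated sources the intensities add, so convert each level to linear form, sum, and take 10·log₁₀ of the total.
Σ 10^(L/10) = 10^(72/10) + 10^(88/10) = 6.468e+08.
L_total = 10·log₁₀(6.468e+08) = 88.11 dB(A).

88 dB(A)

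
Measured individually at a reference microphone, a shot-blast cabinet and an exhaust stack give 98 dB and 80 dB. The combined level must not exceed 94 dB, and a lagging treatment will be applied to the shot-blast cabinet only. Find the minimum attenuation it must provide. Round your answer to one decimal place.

Everything except the shot-blast cabinet sums to 10^(80/10) = 1.000e+08 in linear terms, 80.00 dB.
The limit corresponds to 10^(94/10) = 2.512e+09; subtracting the fixed part leaves 2.412e+09 for the shot-blast cabinet, i.e. 93.82 dB.
So the shot-blast cabinet must be reduced from 98 to 93.82 dB: IL = 4.18 dB.

4.2 dB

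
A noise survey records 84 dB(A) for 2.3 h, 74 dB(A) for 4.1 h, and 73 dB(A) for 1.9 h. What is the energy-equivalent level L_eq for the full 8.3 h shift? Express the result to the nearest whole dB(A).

79 dB(A)

Weight each interval's intensity by its duration and average over T = 8.3 h:
Σ tᵢ·10^(Lᵢ/10) = 2.3·10^(84/10) + 4.1·10^(74/10) + 1.9·10^(73/10) = 7.186e+08.
L_eq = 10·log₁₀(7.186e+08/8.3) = 79.37 dB(A).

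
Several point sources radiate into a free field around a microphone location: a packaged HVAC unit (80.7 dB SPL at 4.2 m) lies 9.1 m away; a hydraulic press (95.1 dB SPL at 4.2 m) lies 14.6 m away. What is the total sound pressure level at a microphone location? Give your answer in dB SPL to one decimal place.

84.7 dB SPL

First find each source's level at the receiver (point-source: −20·log₁₀(r/r_ref)), then combine on an intensity basis.
packaged HVAC unit: 80.7 − 20·log₁₀(9.1/4.2) = 80.7 − 6.72 = 73.98 dB SPL.
hydraulic press: 95.1 − 20·log₁₀(14.6/4.2) = 95.1 − 10.82 = 84.28 dB SPL.
Σ 10^(L/10) = 2.928e+08 → L_total = 10·log₁₀(2.928e+08) = 84.67 dB SPL.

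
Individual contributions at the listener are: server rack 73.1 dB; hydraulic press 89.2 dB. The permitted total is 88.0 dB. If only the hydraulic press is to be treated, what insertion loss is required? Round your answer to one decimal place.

1.3 dB

The untreated sources together contribute 10^(73.1/10) = 2.042e+07, i.e. 73.10 dB.
The limit corresponds to 10^(88.0/10) = 6.310e+08; subtracting the fixed part leaves 6.105e+08 for the hydraulic press, i.e. 87.86 dB.
So the hydraulic press must be reduced from 89.2 to 87.86 dB: IL = 1.34 dB.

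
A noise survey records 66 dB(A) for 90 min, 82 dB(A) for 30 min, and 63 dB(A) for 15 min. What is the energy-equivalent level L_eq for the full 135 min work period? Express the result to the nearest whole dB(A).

The energy average is taken in the linear domain: L_eq = 10·log₁₀[(Σ tᵢ·10^(Lᵢ/10))/T], T = 135 min.
Σ tᵢ·10^(Lᵢ/10) = 90·10^(66/10) + 30·10^(82/10) + 15·10^(63/10) = 5.143e+09.
L_eq = 10·log₁₀(5.143e+09/135) = 75.81 dB(A).

76 dB(A)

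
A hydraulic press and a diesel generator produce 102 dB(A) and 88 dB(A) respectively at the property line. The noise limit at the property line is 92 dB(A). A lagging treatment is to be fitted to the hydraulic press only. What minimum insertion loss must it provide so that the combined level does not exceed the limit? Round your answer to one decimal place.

12.2 dB

Everything except the hydraulic press sums to 10^(88/10) = 6.310e+08 in linear terms, 88.00 dB(A).
The limit corresponds to 10^(92/10) = 1.585e+09; subtracting the fixed part leaves 9.539e+08 for the hydraulic press, i.e. 89.80 dB(A).
Required insertion loss = 102 − 89.80 = 12.20 dB.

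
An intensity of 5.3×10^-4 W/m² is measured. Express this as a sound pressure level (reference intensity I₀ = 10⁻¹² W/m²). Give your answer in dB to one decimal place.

I/I₀ = 5.3×10^-4/10⁻¹² = 5.3×10^8, and L = 10·log₁₀(I/I₀).
L = 10·(0.7243 + 8) = 87.24 dB.

87.2 dB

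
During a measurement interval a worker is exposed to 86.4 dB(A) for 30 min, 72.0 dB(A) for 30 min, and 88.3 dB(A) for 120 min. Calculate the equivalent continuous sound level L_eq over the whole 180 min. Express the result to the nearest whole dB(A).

87 dB(A)

Weight each interval's intensity by its duration and average over T = 180 min:
Σ tᵢ·10^(Lᵢ/10) = 30·10^(86.4/10) + 30·10^(72.0/10) + 120·10^(88.3/10) = 9.470e+10.
L_eq = 10·log₁₀(9.470e+10/180) = 87.21 dB(A).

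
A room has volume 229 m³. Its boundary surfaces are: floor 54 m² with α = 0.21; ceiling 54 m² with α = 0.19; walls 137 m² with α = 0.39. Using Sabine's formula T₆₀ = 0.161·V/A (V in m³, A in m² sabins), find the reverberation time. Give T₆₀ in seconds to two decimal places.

Summing Sᵢαᵢ: 54·0.21 + 54·0.19 + 137·0.39 = 75.03 m².
T₆₀ = 0.161 × 229 / 75.03 = 0.491 s.

0.49 s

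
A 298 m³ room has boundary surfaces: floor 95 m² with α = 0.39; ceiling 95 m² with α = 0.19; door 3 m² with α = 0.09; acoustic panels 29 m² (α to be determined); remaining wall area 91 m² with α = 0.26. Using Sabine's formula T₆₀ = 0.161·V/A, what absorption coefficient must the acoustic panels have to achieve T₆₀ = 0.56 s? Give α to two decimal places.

Required total absorption A = 0.161·298/0.56 = 85.67 m².
Absorption from the other surfaces = 95·0.39 + 95·0.19 + 3·0.09 + 91·0.26 = 79.03 m², so the acoustic panels must supply 6.64 m² over 29 m².
α = 6.64/29 = 0.229.

0.23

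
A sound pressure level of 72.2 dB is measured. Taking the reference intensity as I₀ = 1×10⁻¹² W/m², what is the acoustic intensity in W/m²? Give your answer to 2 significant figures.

I = I₀·10^(L/10) = 10⁻¹² × 10^(72.2/10) = 10^(-4.780).

1.7e-05 W/m²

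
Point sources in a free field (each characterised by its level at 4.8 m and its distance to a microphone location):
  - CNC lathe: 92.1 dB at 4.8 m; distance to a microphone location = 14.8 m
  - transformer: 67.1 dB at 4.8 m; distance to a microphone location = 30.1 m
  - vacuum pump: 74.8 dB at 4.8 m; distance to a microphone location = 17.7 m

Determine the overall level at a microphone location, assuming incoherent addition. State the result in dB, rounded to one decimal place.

Apply inverse-square spreading to bring every level to the receiver, then sum 10^(L/10).
CNC lathe: 92.1 − 20·log₁₀(14.8/4.8) = 92.1 − 9.78 = 82.32 dB.
transformer: 67.1 − 20·log₁₀(30.1/4.8) = 67.1 − 15.95 = 51.15 dB.
vacuum pump: 74.8 − 20·log₁₀(17.7/4.8) = 74.8 − 11.33 = 63.47 dB.
Σ 10^(L/10) = 1.729e+08 → L_total = 10·log₁₀(1.729e+08) = 82.38 dB.

82.4 dB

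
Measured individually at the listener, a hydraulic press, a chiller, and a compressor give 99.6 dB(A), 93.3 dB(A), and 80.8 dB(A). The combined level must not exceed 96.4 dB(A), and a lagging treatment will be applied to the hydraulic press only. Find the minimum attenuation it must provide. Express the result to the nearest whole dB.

Everything except the hydraulic press sums to 10^(93.3/10) + 10^(80.8/10) = 2.258e+09 in linear terms, 93.54 dB(A).
The limit corresponds to 10^(96.4/10) = 4.365e+09; subtracting the fixed part leaves 2.107e+09 for the hydraulic press, i.e. 93.24 dB(A).
So the hydraulic press must be reduced from 99.6 to 93.24 dB(A): IL = 6.36 dB.

6 dB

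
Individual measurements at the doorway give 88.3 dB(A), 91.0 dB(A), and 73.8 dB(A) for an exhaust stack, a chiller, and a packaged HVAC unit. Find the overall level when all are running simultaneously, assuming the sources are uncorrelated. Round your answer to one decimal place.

92.9 dB(A)

For uncorrelated sources the intensities add, so convert each level to linear form, sum, and take 10·log₁₀ of the total.
Σ 10^(L/10) = 10^(88.3/10) + 10^(91.0/10) + 10^(73.8/10) = 1.959e+09.
L_total = 10·log₁₀(1.959e+09) = 92.92 dB(A).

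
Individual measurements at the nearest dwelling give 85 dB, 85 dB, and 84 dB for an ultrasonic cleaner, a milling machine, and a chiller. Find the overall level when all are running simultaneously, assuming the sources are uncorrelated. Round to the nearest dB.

For uncorrelated sources the intensities add, so convert each level to linear form, sum, and take 10·log₁₀ of the total.
Σ 10^(L/10) = 10^(85/10) + 10^(85/10) + 10^(84/10) = 8.836e+08.
L_total = 10·log₁₀(8.836e+08) = 89.46 dB.

89 dB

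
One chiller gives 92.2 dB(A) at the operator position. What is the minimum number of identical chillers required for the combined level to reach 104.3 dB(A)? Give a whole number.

17

N identical sources give L₁ + 10·log₁₀ N, so require 10·log₁₀ N ≥ 104.3 − 92.2 = 12.1 dB.
N ≥ 10^(12.1/10) = 16.218, so N = 17.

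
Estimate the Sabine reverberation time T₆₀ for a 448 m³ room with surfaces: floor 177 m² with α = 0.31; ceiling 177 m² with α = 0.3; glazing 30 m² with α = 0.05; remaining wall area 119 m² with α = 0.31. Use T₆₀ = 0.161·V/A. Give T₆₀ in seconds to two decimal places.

Summing Sᵢαᵢ: 177·0.31 + 177·0.3 + 30·0.05 + 119·0.31 = 146.36 m².
T₆₀ = 0.161·V/A = 0.161·448/146.36 = 0.493 s.

0.49 s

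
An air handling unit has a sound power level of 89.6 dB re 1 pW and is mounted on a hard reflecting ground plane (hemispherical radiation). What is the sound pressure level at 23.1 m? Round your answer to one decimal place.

54.3 dB

The power spreads over a hemisphere of area 2π·r², so L_p = L_w − 10·log₁₀(2π·r²).
2π·r² = 3353 m², 10·log₁₀ of that is 35.254 dB.
L_p = 89.6 − 35.254 = 54.35 dB.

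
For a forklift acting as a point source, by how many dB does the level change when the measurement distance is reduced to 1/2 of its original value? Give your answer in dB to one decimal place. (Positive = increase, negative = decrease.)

+6.0 dB

With spherical spreading the level changes by −20·log₁₀(r₂/r₁).
ΔL = −20·log₁₀(0.5) = +6.02 dB.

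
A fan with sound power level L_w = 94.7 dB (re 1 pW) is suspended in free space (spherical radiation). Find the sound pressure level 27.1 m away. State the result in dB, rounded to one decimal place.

Free-field spherical radiation: L_p = L_w − 10·log₁₀(4π·r²), r = 27.1 m.
4π·r² = 9229 m², 10·log₁₀ of that is 39.651 dB.
L_p = 94.7 − 39.651 = 55.05 dB.

55.0 dB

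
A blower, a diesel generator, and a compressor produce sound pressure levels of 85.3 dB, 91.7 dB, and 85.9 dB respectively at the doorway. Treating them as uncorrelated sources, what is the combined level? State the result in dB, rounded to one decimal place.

Incoherent sources combine by intensity addition: L_total = 10·log₁₀(Σ 10^(L_i/10)).
Σ 10^(L/10) = 10^(85.3/10) + 10^(91.7/10) + 10^(85.9/10) = 2.207e+09.
L_total = 10·log₁₀(2.207e+09) = 93.44 dB.

93.4 dB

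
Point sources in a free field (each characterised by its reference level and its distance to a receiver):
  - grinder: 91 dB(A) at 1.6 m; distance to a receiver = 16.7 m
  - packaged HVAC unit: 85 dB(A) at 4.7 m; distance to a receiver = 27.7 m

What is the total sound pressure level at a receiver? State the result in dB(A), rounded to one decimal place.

Apply inverse-square spreading to bring every level to the receiver, then sum 10^(L/10).
grinder: 91 − 20·log₁₀(16.7/1.6) = 91 − 20.37 = 70.63 dB(A).
packaged HVAC unit: 85 − 20·log₁₀(27.7/4.7) = 85 − 15.41 = 69.59 dB(A).
Σ 10^(L/10) = 2.066e+07 → L_total = 10·log₁₀(2.066e+07) = 73.15 dB(A).

73.2 dB(A)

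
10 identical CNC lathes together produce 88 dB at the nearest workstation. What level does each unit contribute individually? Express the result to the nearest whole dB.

78 dB

10 equal contributions raise the level by 10·log₁₀ 10 = 10.000 dB, so each unit alone gives 88 − 10.000.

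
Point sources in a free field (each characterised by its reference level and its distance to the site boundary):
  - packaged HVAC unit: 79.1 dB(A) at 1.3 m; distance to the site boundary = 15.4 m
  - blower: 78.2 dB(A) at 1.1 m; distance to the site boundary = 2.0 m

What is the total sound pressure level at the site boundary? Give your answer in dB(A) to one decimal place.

73.1 dB(A)

Propagate each source to the receiver with L = L_ref − 20·log₁₀(r/r_ref), then add intensities.
packaged HVAC unit: 79.1 − 20·log₁₀(15.4/1.3) = 79.1 − 21.47 = 57.63 dB(A).
blower: 78.2 − 20·log₁₀(2.0/1.1) = 78.2 − 5.19 = 73.01 dB(A).
Σ 10^(L/10) = 2.057e+07 → L_total = 10·log₁₀(2.057e+07) = 73.13 dB(A).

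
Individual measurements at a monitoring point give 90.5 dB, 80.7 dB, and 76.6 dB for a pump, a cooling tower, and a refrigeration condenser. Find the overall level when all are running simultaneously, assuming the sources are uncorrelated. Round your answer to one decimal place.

91.1 dB

Incoherent sources combine by intensity addition: L_total = 10·log₁₀(Σ 10^(L_i/10)).
Σ 10^(L/10) = 10^(90.5/10) + 10^(80.7/10) + 10^(76.6/10) = 1.285e+09.
L_total = 10·log₁₀(1.285e+09) = 91.09 dB.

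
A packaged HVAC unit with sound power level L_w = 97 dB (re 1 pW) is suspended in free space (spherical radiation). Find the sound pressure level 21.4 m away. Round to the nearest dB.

59 dB

The power spreads over a sphere of area 4π·r², so L_p = L_w − 10·log₁₀(4π·r²).
4π·r² = 5755 m², 10·log₁₀ of that is 37.600 dB.
L_p = 97 − 37.600 = 59.40 dB.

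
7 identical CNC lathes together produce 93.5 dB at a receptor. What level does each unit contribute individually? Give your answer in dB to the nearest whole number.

For N identical incoherent sources L_total = L₁ + 10·log₁₀ N, so L₁ = 93.5 − 10·log₁₀(7) = 93.5 − 8.451.

85 dB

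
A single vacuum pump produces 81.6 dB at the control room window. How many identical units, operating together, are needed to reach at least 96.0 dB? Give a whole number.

28

The shortfall is 96.0 − 81.6 = 14.4 dB, and N units add 10·log₁₀ N, so need 10·log₁₀ N ≥ 14.4.
N ≥ 10^(14.4/10) = 27.542, so N = 28.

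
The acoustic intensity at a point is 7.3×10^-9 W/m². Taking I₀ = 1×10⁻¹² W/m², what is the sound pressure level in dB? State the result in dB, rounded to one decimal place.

38.6 dB

L = 10·log₁₀(I/I₀) = 10·log₁₀(7.3×10^-9/10⁻¹²) = 10·log₁₀(7.3×10^3).
L = 10·(0.8633 + 3) = 38.63 dB.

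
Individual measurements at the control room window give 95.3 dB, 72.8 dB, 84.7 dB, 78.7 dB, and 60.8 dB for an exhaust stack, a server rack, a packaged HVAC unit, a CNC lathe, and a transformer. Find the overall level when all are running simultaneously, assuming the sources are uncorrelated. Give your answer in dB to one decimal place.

For uncorrelated sources the intensities add, so convert each level to linear form, sum, and take 10·log₁₀ of the total.
Σ 10^(L/10) = 10^(95.3/10) + 10^(72.8/10) + 10^(84.7/10) + 10^(78.7/10) + 10^(60.8/10) = 3.778e+09.
L_total = 10·log₁₀(3.778e+09) = 95.77 dB.

95.8 dB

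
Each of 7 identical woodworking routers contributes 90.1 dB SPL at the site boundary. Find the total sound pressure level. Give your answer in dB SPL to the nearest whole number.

99 dB SPL

With 7 equal, uncorrelated contributions the intensity is 7× that of one unit, giving a rise of 10·log₁₀ 7.
L_total = 90.1 + 10·log₁₀(7) = 90.1 + 8.451 = 98.55 dB SPL.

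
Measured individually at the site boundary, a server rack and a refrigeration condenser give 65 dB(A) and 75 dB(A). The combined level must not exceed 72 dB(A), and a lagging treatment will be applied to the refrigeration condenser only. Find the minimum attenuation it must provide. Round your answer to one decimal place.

4.0 dB

Everything except the refrigeration condenser sums to 10^(65/10) = 3.162e+06 in linear terms, 65.00 dB(A).
The limit corresponds to 10^(72/10) = 1.585e+07; subtracting the fixed part leaves 1.269e+07 for the refrigeration condenser, i.e. 71.03 dB(A).
So the refrigeration condenser must be reduced from 75 to 71.03 dB(A): IL = 3.97 dB.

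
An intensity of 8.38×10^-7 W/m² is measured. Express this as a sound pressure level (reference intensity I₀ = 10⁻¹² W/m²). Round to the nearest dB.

59 dB

Dividing by I₀ shifts the exponent by 12: I/I₀ = 8.38×10^5.
L = 10·(0.9232 + 5) = 59.23 dB.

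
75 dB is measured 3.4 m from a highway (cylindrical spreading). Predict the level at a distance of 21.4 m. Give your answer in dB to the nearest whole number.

67 dB

For a line source, L₂ = L₁ − 10·log₁₀(r₂/r₁).
L₂ = 75 − 10·log₁₀(21.4/3.4) = 75 − 7.989 = 67.01 dB.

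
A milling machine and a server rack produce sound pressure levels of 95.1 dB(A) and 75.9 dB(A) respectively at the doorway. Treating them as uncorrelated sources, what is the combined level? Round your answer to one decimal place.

For uncorrelated sources the intensities add, so convert each level to linear form, sum, and take 10·log₁₀ of the total.
Σ 10^(L/10) = 10^(95.1/10) + 10^(75.9/10) = 3.275e+09.
L_total = 10·log₁₀(3.275e+09) = 95.15 dB(A).

95.2 dB(A)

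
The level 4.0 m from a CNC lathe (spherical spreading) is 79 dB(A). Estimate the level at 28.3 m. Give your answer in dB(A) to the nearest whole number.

62 dB(A)

Spherical spreading from a point source gives a 20·log₁₀(r₂/r₁) drop.
L₂ = 79 − 20·log₁₀(28.3/4.0) = 79 − 16.995 = 62.01 dB(A).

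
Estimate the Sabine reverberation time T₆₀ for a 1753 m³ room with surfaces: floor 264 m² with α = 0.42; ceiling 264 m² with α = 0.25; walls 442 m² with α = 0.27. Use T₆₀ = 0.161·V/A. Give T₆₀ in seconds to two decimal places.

0.95 s

Summing Sᵢαᵢ: 264·0.42 + 264·0.25 + 442·0.27 = 296.22 m².
T₆₀ = 0.161 × 1753 / 296.22 = 0.953 s.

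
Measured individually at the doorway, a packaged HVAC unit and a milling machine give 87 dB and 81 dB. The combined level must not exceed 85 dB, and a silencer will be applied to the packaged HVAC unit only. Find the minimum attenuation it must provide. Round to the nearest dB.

The untreated sources together contribute 10^(81/10) = 1.259e+08, i.e. 81.00 dB.
To meet 85 dB overall, the treated packaged HVAC unit may contribute at most 10^(85/10) − 1.259e+08 = 1.903e+08, i.e. 82.80 dB.
So the packaged HVAC unit must be reduced from 87 to 82.80 dB: IL = 4.20 dB.

4 dB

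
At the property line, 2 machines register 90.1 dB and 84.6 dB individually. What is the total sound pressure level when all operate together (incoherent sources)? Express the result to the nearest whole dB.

91 dB

Incoherent sources combine by intensity addition: L_total = 10·log₁₀(Σ 10^(L_i/10)).
Σ 10^(L/10) = 10^(90.1/10) + 10^(84.6/10) = 1.312e+09.
L_total = 10·log₁₀(1.312e+09) = 91.18 dB.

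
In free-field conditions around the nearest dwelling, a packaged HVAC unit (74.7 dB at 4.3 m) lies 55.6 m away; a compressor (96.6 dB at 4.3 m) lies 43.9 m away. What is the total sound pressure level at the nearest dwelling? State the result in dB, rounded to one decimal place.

Propagate each source to the receiver with L = L_ref − 20·log₁₀(r/r_ref), then add intensities.
packaged HVAC unit: 74.7 − 20·log₁₀(55.6/4.3) = 74.7 − 22.23 = 52.47 dB.
compressor: 96.6 − 20·log₁₀(43.9/4.3) = 96.6 − 20.18 = 76.42 dB.
Σ 10^(L/10) = 4.403e+07 → L_total = 10·log₁₀(4.403e+07) = 76.44 dB.

76.4 dB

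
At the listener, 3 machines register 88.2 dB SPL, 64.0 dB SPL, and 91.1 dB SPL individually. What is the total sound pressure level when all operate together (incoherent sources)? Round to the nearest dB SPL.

93 dB SPL

For uncorrelated sources the intensities add, so convert each level to linear form, sum, and take 10·log₁₀ of the total.
Σ 10^(L/10) = 10^(88.2/10) + 10^(64.0/10) + 10^(91.1/10) = 1.951e+09.
L_total = 10·log₁₀(1.951e+09) = 92.90 dB SPL.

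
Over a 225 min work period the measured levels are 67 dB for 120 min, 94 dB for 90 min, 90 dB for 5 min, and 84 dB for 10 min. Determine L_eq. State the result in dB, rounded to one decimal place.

Weight each interval's intensity by its duration and average over T = 225 min:
Σ tᵢ·10^(Lᵢ/10) = 120·10^(67/10) + 90·10^(94/10) + 5·10^(90/10) + 10·10^(84/10) = 2.342e+11.
L_eq = 10·log₁₀(2.342e+11/225) = 90.17 dB.

90.2 dB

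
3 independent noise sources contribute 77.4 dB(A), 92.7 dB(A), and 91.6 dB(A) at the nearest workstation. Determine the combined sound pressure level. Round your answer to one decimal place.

Incoherent sources combine by intensity addition: L_total = 10·log₁₀(Σ 10^(L_i/10)).
Σ 10^(L/10) = 10^(77.4/10) + 10^(92.7/10) + 10^(91.6/10) = 3.362e+09.
L_total = 10·log₁₀(3.362e+09) = 95.27 dB(A).

95.3 dB(A)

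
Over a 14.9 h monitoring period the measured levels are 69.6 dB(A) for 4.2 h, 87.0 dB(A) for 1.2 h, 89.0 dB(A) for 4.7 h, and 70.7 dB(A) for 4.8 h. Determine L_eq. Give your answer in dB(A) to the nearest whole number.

L_eq = 10·log₁₀[(1/T)·Σ tᵢ·10^(Lᵢ/10)] with T = 14.9 h.
Σ tᵢ·10^(Lᵢ/10) = 4.2·10^(69.6/10) + 1.2·10^(87.0/10) + 4.7·10^(89.0/10) + 4.8·10^(70.7/10) = 4.429e+09.
L_eq = 10·log₁₀(4.429e+09/14.9) = 84.73 dB(A).

85 dB(A)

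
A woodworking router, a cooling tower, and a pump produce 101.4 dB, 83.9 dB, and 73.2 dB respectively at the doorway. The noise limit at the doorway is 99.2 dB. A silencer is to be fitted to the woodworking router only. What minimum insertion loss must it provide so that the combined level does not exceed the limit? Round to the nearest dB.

Fixed contribution from the other sources: Σ 10^(L/10) = 10^(83.9/10) + 10^(73.2/10) = 2.664e+08 (84.25 dB).
The limit corresponds to 10^(99.2/10) = 8.318e+09; subtracting the fixed part leaves 8.051e+09 for the woodworking router, i.e. 99.06 dB.
Required insertion loss = 101.4 − 99.06 = 2.34 dB.

2 dB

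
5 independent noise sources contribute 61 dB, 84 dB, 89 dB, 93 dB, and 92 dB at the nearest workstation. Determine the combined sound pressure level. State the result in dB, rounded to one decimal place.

96.7 dB

For uncorrelated sources the intensities add, so convert each level to linear form, sum, and take 10·log₁₀ of the total.
Σ 10^(L/10) = 10^(61/10) + 10^(84/10) + 10^(89/10) + 10^(93/10) + 10^(92/10) = 4.627e+09.
L_total = 10·log₁₀(4.627e+09) = 96.65 dB.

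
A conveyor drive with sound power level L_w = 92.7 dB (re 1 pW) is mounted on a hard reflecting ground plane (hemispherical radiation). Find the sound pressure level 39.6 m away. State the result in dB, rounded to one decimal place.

52.8 dB

Free-field hemispherical radiation: L_p = L_w − 10·log₁₀(2π·r²), r = 39.6 m.
2π·r² = 9853 m², 10·log₁₀ of that is 39.936 dB.
L_p = 92.7 − 39.936 = 52.76 dB.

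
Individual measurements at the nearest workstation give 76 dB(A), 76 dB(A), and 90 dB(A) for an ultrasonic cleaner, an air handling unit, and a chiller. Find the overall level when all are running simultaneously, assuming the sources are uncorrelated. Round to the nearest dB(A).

90 dB(A)

For uncorrelated sources the intensities add, so convert each level to linear form, sum, and take 10·log₁₀ of the total.
Σ 10^(L/10) = 10^(76/10) + 10^(76/10) + 10^(90/10) = 1.080e+09.
L_total = 10·log₁₀(1.080e+09) = 90.33 dB(A).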